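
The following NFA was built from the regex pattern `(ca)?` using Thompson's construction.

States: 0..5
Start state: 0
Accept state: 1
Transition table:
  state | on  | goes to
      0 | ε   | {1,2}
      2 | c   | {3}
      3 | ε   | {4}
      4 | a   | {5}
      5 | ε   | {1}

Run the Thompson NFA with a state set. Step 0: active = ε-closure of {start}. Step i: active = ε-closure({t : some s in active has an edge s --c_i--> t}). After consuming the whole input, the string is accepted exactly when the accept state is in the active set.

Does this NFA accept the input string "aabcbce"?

initial (ε-close {0}): {0,1,2}
'a' @ 1: {}  — state set empty
rest 'abcbce' ignored (set empty)
end set {} — state 1 not in

Answer: REJECT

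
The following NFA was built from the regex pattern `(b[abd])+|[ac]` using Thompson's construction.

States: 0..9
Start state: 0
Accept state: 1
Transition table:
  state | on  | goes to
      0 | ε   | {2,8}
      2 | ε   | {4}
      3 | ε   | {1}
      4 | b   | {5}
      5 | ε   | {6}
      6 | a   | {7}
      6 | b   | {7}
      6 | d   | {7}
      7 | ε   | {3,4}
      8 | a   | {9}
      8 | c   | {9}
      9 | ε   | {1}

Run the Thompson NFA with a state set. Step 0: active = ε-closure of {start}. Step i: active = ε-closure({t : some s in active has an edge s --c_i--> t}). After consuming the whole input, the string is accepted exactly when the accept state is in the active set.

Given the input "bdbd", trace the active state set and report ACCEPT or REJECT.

initial (ε-close {0}): {0,2,4,8}
'b' @ 1: {5,6}
'd' @ 2: {1,3,4,7}  (accept∈set)
'b' @ 3: {5,6}
'd' @ 4: {1,3,4,7}  (accept∈set)
after full input: {1,3,4,7}  (accept=1 in)

Answer: ACCEPT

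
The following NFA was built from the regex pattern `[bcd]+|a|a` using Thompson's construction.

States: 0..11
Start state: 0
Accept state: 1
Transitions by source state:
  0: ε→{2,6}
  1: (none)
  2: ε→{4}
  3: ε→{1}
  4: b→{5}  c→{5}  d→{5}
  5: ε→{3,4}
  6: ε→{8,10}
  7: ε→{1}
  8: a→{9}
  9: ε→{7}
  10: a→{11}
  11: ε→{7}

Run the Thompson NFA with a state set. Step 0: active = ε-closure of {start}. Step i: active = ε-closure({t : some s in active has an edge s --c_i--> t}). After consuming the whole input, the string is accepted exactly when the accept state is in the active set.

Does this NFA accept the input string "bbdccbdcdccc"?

Answer: ACCEPT

Derivation:
start: ε-closure({0}) = {0,2,4,6,8,10}
'b' @ 1: {1,3,4,5}  (accept∈set)
'b' @ 2: {1,3,4,5}  (accept∈set)
'd' @ 3: {1,3,4,5}  (accept∈set)
'c' @ 4: {1,3,4,5}  (accept∈set)
'c' @ 5: {1,3,4,5}  (accept∈set)
'b' @ 6: {1,3,4,5}  (accept∈set)
'd' @ 7: {1,3,4,5}  (accept∈set)
'c' @ 8: {1,3,4,5}  (accept∈set)
'd' @ 9: {1,3,4,5}  (accept∈set)
'c' @ 10: {1,3,4,5}  (accept∈set)
'c' @ 11: {1,3,4,5}  (accept∈set)
'c' @ 12: {1,3,4,5}  (accept∈set)
final: {1,3,4,5}; accept 1 in set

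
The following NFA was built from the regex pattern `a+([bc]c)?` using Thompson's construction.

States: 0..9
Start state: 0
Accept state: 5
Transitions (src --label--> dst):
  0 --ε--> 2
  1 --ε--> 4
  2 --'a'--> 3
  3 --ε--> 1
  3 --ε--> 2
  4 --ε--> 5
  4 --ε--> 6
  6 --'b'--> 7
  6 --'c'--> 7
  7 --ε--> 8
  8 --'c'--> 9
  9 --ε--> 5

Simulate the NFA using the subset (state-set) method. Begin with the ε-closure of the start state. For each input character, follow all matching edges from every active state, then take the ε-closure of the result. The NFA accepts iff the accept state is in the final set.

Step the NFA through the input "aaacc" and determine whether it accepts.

Answer: ACCEPT

Derivation:
start: ε-closure({0}) = {0,2}
'a' @ 1: {1,2,3,4,5,6}  (accept∈set)
'a' @ 2: {1,2,3,4,5,6}  (accept∈set)
'a' @ 3: {1,2,3,4,5,6}  (accept∈set)
'c' @ 4: {7,8}
'c' @ 5: {5,9}  (accept∈set)
final: {5,9}; accept 5 in set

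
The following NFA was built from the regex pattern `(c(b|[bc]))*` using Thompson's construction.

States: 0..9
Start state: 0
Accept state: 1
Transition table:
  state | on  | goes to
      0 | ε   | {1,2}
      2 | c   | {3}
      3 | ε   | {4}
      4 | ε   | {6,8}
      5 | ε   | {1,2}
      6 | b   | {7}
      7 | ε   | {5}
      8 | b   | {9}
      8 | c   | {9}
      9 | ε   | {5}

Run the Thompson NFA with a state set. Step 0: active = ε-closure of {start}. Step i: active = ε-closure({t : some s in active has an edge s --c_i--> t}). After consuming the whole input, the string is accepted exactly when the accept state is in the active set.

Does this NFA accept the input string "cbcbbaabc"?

initial (ε-close {0}): {0,1,2}
'c' @ 1: {3,4,6,8}
'b' @ 2: {1,2,5,7,9}  [accepting]
'c' @ 3: {3,4,6,8}
'b' @ 4: {1,2,5,7,9}  [accepting]
'b' @ 5: {}  — no active states
rest 'aabc' ignored (set empty)
final: {}; accept 1 not in set

Answer: REJECT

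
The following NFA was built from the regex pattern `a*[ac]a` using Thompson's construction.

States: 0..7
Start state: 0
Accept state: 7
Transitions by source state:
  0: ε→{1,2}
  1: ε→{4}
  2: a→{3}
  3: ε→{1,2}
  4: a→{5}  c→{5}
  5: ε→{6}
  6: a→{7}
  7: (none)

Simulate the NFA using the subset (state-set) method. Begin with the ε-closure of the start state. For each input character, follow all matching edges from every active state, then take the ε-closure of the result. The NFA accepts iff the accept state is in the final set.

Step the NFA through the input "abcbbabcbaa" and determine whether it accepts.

Answer: REJECT

Trace:
start: ε-closure({0}) = {0,1,2,4}
'a' @ 1: {1,2,3,4,5,6}
'b' @ 2: {}  — state set empty
rest 'cbbabcbaa' ignored (set empty)
final: {}; accept 7 not in set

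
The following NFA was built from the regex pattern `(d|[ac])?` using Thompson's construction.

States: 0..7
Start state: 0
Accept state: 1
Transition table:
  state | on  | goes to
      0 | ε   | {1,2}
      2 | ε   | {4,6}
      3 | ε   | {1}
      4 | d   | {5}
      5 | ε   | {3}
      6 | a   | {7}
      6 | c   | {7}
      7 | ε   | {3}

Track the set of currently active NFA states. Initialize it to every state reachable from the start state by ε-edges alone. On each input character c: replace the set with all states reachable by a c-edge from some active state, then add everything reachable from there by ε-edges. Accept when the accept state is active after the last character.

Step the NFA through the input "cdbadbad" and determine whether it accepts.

Answer: REJECT

Steps:
start: ε-closure({0}) = {0,1,2,4,6}
'c' @ 1: {1,3,7}  [accepting]
'd' @ 2: {}  — dead — no transitions
rest 'badbad' ignored (set empty)
after full input: {}  (accept=1 not in)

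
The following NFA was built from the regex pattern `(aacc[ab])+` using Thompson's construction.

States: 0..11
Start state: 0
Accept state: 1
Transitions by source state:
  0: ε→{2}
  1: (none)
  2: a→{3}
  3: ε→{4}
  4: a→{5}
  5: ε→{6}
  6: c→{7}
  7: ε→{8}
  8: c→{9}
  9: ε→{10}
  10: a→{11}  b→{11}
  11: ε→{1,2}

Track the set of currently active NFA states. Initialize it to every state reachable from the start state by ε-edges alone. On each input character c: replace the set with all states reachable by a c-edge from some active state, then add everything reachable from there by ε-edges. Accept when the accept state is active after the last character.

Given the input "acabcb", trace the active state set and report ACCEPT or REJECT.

initial (ε-close {0}): {0,2}
'a' @ 1: {3,4}
'c' @ 2: {}  — dead — no transitions
rest 'abcb' ignored (set empty)
after full input: {}  (accept=1 not in)

Answer: REJECT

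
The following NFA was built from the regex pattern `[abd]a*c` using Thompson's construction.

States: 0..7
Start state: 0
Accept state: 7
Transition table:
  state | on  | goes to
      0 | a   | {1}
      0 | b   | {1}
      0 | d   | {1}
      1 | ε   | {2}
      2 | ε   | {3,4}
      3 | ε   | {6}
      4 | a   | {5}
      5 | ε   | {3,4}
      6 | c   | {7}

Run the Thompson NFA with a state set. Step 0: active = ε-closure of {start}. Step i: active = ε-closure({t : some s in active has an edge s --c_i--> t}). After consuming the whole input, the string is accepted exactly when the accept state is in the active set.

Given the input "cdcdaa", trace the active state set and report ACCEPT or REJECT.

initial (ε-close {0}): {0}
'c' @ 1: {}  — dead — no transitions
rest 'dcdaa' ignored (set empty)
after full input: {}  (accept=7 not in)

Answer: REJECT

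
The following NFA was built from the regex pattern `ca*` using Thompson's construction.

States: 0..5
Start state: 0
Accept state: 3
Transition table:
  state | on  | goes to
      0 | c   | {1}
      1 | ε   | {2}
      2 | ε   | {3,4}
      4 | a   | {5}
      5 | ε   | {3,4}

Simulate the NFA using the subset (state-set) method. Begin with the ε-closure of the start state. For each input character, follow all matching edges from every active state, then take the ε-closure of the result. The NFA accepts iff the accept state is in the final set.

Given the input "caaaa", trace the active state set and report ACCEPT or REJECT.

Answer: ACCEPT

Steps:
start: ε-closure({0}) = {0}
'c' @ 1: {1,2,3,4}  (accept∈set)
'a' @ 2: {3,4,5}  (accept∈set)
'a' @ 3: {3,4,5}  (accept∈set)
'a' @ 4: {3,4,5}  (accept∈set)
'a' @ 5: {3,4,5}  (accept∈set)
end set {3,4,5} — state 3 in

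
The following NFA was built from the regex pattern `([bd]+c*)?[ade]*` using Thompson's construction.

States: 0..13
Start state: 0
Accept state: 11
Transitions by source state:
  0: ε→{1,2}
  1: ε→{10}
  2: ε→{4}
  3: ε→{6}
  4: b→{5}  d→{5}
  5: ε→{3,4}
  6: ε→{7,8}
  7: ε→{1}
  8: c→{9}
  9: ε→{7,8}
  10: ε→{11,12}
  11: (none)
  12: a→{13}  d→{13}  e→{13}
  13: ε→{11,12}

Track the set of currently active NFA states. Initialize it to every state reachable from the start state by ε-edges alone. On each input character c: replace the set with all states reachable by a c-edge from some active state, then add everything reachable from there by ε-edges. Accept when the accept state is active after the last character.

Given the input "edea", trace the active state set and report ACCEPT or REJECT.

initial (ε-close {0}): {0,1,2,4,10,11,12}
'e' @ 1: {11,12,13}  (accept∈set)
'd' @ 2: {11,12,13}  (accept∈set)
'e' @ 3: {11,12,13}  (accept∈set)
'a' @ 4: {11,12,13}  (accept∈set)
after full input: {11,12,13}  (accept=11 in)

Answer: ACCEPT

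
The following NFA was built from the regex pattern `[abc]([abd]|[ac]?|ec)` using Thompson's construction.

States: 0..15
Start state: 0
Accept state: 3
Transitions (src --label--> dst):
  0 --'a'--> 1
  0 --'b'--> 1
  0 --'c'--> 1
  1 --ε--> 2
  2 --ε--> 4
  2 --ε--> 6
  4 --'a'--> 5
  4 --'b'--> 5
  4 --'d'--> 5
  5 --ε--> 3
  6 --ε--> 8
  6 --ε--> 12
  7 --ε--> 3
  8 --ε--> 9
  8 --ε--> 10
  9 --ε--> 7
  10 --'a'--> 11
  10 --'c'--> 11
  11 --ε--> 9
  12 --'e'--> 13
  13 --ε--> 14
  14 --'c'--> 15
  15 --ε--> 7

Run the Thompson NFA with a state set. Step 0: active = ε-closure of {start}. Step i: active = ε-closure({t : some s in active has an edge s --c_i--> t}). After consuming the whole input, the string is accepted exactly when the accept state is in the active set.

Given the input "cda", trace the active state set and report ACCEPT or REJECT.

initial (ε-close {0}): {0}
'c' @ 1: {1,2,3,4,6,7,8,9,10,12}  [accepting]
'd' @ 2: {3,5}  [accepting]
'a' @ 3: {}  — dead — no transitions
after full input: {}  (accept=3 not in)

Answer: REJECT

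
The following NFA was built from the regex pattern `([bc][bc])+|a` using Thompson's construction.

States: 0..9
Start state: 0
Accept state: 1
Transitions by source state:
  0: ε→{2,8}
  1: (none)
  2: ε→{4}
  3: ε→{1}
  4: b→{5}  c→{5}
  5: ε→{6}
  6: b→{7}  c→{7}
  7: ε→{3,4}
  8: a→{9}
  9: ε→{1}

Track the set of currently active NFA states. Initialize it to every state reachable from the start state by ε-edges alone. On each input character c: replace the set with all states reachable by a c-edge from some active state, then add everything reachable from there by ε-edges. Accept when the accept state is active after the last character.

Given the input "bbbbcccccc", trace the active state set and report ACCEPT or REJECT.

initial (ε-close {0}): {0,2,4,8}
'b' @ 1: {5,6}
'b' @ 2: {1,3,4,7}  (accept∈set)
'b' @ 3: {5,6}
'b' @ 4: {1,3,4,7}  (accept∈set)
'c' @ 5: {5,6}
'c' @ 6: {1,3,4,7}  (accept∈set)
'c' @ 7: {5,6}
'c' @ 8: {1,3,4,7}  (accept∈set)
'c' @ 9: {5,6}
'c' @ 10: {1,3,4,7}  (accept∈set)
after full input: {1,3,4,7}  (accept=1 in)

Answer: ACCEPT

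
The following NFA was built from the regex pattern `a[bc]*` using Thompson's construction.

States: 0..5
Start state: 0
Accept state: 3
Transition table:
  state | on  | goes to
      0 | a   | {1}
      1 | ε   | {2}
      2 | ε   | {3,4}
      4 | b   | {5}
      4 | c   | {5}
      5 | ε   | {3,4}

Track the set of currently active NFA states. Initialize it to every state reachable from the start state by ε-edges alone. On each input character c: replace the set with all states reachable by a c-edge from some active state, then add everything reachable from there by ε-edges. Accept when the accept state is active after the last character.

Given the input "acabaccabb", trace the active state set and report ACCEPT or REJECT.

Answer: REJECT

Trace:
initial (ε-close {0}): {0}
'a' @ 1: {1,2,3,4}  ✓accept
'c' @ 2: {3,4,5}  ✓accept
'a' @ 3: {}  — no active states
rest 'baccabb' ignored (set empty)
final: {}; accept 3 not in set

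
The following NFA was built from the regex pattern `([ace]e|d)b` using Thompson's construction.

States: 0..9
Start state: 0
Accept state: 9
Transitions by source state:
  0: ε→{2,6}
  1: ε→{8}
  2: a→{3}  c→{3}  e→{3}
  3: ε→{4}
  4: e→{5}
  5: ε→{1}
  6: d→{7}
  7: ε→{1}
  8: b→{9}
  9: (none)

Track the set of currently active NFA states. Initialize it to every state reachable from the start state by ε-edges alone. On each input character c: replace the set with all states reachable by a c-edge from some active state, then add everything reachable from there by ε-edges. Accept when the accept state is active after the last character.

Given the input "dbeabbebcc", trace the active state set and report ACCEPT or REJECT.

initial (ε-close {0}): {0,2,6}
'd' @ 1: {1,7,8}
'b' @ 2: {9}  [accepting]
'e' @ 3: {}  — no active states
rest 'abbebcc' ignored (set empty)
final: {}; accept 9 not in set

Answer: REJECT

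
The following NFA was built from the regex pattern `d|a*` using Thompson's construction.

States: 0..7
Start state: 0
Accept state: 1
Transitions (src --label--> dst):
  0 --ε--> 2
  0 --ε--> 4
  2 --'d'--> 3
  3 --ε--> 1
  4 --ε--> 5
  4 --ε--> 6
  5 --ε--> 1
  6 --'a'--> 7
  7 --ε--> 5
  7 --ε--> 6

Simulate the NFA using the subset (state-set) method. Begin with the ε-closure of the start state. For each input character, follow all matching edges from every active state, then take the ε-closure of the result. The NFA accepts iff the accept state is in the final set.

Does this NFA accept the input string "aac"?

Answer: REJECT

Derivation:
S₀ = ε-closure({0}) = {0,1,2,4,5,6}
'a' @ 1: {1,5,6,7}  ✓accept
'a' @ 2: {1,5,6,7}  ✓accept
'c' @ 3: {}  — state set empty
end set {} — state 1 not in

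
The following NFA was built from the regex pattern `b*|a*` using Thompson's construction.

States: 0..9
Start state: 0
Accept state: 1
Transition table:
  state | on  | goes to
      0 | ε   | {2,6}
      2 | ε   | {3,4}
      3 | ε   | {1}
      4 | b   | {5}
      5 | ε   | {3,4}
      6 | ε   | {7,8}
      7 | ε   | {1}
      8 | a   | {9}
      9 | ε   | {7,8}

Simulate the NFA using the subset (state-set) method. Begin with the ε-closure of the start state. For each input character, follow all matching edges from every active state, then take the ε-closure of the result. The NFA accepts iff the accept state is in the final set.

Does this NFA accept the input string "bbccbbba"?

initial (ε-close {0}): {0,1,2,3,4,6,7,8}
'b' @ 1: {1,3,4,5}  ✓accept
'b' @ 2: {1,3,4,5}  ✓accept
'c' @ 3: {}  — state set empty
rest 'cbbba' ignored (set empty)
after full input: {}  (accept=1 not in)

Answer: REJECT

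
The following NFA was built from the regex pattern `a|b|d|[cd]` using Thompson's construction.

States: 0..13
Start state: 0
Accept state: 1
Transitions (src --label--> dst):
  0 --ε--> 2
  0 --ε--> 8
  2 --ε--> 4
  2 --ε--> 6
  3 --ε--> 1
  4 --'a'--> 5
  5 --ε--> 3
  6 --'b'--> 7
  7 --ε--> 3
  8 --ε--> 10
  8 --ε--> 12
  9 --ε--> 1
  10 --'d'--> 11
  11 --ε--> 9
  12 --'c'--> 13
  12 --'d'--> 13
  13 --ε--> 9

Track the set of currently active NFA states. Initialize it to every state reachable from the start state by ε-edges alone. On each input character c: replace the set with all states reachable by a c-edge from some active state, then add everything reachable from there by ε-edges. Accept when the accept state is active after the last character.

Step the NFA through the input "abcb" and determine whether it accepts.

initial (ε-close {0}): {0,2,4,6,8,10,12}
'a' @ 1: {1,3,5}  (accept∈set)
'b' @ 2: {}  — dead — no transitions
rest 'cb' ignored (set empty)
final: {}; accept 1 not in set

Answer: REJECT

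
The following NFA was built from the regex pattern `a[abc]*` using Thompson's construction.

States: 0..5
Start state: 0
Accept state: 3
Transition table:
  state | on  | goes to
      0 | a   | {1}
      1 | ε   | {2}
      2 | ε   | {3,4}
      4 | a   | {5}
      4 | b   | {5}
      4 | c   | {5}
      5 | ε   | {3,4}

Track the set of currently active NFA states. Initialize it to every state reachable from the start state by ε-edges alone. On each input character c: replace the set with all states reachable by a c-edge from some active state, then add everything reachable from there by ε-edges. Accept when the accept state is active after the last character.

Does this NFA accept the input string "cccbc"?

Answer: REJECT

Steps:
start: ε-closure({0}) = {0}
'c' @ 1: {}  — no active states
rest 'ccbc' ignored (set empty)
after full input: {}  (accept=3 not in)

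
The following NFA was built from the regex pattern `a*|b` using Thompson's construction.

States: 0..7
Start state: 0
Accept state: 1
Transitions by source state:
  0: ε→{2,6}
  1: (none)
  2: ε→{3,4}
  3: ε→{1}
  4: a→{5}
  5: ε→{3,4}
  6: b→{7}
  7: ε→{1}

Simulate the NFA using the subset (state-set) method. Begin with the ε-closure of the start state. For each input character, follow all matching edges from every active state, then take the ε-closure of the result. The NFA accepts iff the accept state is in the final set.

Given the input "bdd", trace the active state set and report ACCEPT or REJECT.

Answer: REJECT

Trace:
initial (ε-close {0}): {0,1,2,3,4,6}
'b' @ 1: {1,7}  ✓accept
'd' @ 2: {}  — dead — no transitions
rest 'd' ignored (set empty)
end set {} — state 1 not in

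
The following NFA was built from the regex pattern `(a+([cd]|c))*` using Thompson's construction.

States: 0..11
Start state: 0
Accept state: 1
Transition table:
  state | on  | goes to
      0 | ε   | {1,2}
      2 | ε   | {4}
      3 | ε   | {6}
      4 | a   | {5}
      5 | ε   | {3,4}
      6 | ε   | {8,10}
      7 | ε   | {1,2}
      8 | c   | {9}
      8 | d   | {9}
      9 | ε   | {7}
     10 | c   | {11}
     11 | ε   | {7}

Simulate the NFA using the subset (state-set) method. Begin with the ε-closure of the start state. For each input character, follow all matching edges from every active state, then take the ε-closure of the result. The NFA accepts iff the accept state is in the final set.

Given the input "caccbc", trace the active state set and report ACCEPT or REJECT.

Answer: REJECT

Trace:
start: ε-closure({0}) = {0,1,2,4}
'c' @ 1: {}  — state set empty
rest 'accbc' ignored (set empty)
after full input: {}  (accept=1 not in)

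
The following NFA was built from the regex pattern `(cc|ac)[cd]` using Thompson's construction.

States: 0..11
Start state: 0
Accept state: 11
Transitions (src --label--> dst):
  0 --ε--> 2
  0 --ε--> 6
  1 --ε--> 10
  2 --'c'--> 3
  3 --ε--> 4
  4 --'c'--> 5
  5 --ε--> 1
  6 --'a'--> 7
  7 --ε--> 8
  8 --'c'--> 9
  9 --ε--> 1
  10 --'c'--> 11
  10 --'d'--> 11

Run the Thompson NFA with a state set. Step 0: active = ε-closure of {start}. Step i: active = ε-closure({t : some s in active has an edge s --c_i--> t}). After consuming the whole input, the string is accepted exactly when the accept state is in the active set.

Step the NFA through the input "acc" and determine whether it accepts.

start: ε-closure({0}) = {0,2,6}
'a' @ 1: {7,8}
'c' @ 2: {1,9,10}
'c' @ 3: {11}  ✓accept
end set {11} — state 11 in

Answer: ACCEPT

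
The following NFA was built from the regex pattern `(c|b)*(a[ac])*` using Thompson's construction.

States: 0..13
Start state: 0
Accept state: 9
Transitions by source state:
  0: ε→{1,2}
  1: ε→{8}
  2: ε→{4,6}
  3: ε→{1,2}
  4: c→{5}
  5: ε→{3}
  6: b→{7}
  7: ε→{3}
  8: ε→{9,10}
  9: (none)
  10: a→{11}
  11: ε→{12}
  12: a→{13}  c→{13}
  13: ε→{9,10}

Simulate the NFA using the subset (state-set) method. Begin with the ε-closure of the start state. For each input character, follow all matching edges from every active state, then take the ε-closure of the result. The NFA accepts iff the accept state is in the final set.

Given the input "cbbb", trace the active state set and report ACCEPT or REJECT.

initial (ε-close {0}): {0,1,2,4,6,8,9,10}
'c' @ 1: {1,2,3,4,5,6,8,9,10}  ✓accept
'b' @ 2: {1,2,3,4,6,7,8,9,10}  ✓accept
'b' @ 3: {1,2,3,4,6,7,8,9,10}  ✓accept
'b' @ 4: {1,2,3,4,6,7,8,9,10}  ✓accept
final: {1,2,3,4,6,7,8,9,10}; accept 9 in set

Answer: ACCEPT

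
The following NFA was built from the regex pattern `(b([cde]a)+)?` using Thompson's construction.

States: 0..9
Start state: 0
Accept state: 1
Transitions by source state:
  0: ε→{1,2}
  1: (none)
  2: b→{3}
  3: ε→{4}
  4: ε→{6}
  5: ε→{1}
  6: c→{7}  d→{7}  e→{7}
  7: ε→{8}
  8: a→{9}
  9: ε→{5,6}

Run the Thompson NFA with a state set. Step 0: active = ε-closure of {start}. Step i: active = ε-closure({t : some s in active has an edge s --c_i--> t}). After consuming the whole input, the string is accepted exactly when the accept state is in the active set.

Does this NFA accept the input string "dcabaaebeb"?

start: ε-closure({0}) = {0,1,2}
'd' @ 1: {}  — state set empty
rest 'cabaaebeb' ignored (set empty)
final: {}; accept 1 not in set

Answer: REJECT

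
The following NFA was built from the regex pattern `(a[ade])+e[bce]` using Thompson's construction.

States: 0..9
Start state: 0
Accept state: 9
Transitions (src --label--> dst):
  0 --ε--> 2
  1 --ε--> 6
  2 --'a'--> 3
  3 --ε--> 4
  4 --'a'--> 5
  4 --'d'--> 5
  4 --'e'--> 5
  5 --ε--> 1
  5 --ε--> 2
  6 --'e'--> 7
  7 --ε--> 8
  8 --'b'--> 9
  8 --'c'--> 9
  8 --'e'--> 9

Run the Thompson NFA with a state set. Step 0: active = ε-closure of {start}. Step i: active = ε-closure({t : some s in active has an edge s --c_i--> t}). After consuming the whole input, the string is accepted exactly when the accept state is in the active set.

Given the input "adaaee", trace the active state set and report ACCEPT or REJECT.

Answer: ACCEPT

Steps:
start: ε-closure({0}) = {0,2}
'a' @ 1: {3,4}
'd' @ 2: {1,2,5,6}
'a' @ 3: {3,4}
'a' @ 4: {1,2,5,6}
'e' @ 5: {7,8}
'e' @ 6: {9}  (accept∈set)
after full input: {9}  (accept=9 in)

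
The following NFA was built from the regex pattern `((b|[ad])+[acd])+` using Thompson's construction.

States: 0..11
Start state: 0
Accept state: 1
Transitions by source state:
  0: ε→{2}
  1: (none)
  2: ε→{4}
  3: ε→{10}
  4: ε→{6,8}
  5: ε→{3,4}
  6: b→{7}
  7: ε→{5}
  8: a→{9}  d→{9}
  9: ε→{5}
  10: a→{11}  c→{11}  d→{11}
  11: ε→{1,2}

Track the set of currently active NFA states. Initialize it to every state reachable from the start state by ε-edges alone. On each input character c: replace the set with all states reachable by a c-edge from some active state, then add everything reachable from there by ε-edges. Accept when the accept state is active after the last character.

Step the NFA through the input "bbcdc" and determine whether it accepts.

Answer: ACCEPT

Trace:
initial (ε-close {0}): {0,2,4,6,8}
'b' @ 1: {3,4,5,6,7,8,10}
'b' @ 2: {3,4,5,6,7,8,10}
'c' @ 3: {1,2,4,6,8,11}  (accept∈set)
'd' @ 4: {3,4,5,6,8,9,10}
'c' @ 5: {1,2,4,6,8,11}  (accept∈set)
final: {1,2,4,6,8,11}; accept 1 in set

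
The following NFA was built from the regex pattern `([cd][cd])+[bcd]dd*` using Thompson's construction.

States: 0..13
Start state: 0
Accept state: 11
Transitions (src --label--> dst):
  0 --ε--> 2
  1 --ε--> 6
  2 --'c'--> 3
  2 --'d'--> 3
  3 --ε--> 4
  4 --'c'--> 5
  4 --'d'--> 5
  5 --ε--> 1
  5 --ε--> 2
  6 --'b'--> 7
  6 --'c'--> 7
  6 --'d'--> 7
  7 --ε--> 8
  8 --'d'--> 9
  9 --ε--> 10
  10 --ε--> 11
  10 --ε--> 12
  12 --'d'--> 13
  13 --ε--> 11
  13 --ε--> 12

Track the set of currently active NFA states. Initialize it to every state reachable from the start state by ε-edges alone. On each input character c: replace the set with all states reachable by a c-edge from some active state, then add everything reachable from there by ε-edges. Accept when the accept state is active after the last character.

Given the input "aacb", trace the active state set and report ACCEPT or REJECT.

Answer: REJECT

Steps:
S₀ = ε-closure({0}) = {0,2}
'a' @ 1: {}  — no active states
rest 'acb' ignored (set empty)
final: {}; accept 11 not in set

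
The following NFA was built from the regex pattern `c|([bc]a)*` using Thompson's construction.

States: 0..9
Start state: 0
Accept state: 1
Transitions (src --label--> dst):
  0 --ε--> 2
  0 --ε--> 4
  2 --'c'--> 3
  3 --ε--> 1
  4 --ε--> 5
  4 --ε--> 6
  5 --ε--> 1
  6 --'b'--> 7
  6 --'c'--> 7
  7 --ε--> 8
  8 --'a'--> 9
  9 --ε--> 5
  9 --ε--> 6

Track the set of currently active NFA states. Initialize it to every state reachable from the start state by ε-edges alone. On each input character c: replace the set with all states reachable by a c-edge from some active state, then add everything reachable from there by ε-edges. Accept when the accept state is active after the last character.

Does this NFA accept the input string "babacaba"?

start: ε-closure({0}) = {0,1,2,4,5,6}
'b' @ 1: {7,8}
'a' @ 2: {1,5,6,9}  [accepting]
'b' @ 3: {7,8}
'a' @ 4: {1,5,6,9}  [accepting]
'c' @ 5: {7,8}
'a' @ 6: {1,5,6,9}  [accepting]
'b' @ 7: {7,8}
'a' @ 8: {1,5,6,9}  [accepting]
end set {1,5,6,9} — state 1 in

Answer: ACCEPT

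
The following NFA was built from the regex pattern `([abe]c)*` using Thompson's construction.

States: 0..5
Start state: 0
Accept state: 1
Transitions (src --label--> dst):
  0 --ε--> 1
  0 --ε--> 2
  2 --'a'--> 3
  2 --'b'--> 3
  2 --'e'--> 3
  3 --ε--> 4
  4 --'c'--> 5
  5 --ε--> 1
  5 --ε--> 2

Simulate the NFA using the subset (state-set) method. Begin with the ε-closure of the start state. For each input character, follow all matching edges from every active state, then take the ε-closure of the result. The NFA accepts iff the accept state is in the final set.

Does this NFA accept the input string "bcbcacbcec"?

Answer: ACCEPT

Steps:
initial (ε-close {0}): {0,1,2}
'b' @ 1: {3,4}
'c' @ 2: {1,2,5}  (accept∈set)
'b' @ 3: {3,4}
'c' @ 4: {1,2,5}  (accept∈set)
'a' @ 5: {3,4}
'c' @ 6: {1,2,5}  (accept∈set)
'b' @ 7: {3,4}
'c' @ 8: {1,2,5}  (accept∈set)
'e' @ 9: {3,4}
'c' @ 10: {1,2,5}  (accept∈set)
end set {1,2,5} — state 1 in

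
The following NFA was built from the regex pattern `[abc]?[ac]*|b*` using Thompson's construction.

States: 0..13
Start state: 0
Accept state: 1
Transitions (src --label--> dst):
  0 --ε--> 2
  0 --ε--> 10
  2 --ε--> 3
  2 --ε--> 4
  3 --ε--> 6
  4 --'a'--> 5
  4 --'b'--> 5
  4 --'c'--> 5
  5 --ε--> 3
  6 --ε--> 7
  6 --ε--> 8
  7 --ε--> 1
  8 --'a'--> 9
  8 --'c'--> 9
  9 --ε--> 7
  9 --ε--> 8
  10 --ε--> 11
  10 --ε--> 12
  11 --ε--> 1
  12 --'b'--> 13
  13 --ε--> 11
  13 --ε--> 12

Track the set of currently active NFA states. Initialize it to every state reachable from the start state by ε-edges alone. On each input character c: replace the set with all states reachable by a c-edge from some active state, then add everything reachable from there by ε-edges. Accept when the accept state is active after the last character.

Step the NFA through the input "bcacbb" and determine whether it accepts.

Answer: REJECT

Trace:
initial (ε-close {0}): {0,1,2,3,4,6,7,8,10,11,12}
'b' @ 1: {1,3,5,6,7,8,11,12,13}  [accepting]
'c' @ 2: {1,7,8,9}  [accepting]
'a' @ 3: {1,7,8,9}  [accepting]
'c' @ 4: {1,7,8,9}  [accepting]
'b' @ 5: {}  — state set empty
rest 'b' ignored (set empty)
end set {} — state 1 not in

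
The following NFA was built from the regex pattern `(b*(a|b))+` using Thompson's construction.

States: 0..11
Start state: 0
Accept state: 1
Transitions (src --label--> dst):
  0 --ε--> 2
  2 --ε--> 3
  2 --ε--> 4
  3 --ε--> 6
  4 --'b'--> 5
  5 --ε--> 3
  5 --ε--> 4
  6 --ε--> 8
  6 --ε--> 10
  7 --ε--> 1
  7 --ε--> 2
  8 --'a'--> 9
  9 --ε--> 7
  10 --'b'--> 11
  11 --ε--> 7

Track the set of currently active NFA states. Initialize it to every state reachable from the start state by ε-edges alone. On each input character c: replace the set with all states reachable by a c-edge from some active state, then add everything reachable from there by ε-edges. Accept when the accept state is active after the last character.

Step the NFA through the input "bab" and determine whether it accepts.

Answer: ACCEPT

Derivation:
initial (ε-close {0}): {0,2,3,4,6,8,10}
'b' @ 1: {1,2,3,4,5,6,7,8,10,11}  [accepting]
'a' @ 2: {1,2,3,4,6,7,8,9,10}  [accepting]
'b' @ 3: {1,2,3,4,5,6,7,8,10,11}  [accepting]
final: {1,2,3,4,5,6,7,8,10,11}; accept 1 in set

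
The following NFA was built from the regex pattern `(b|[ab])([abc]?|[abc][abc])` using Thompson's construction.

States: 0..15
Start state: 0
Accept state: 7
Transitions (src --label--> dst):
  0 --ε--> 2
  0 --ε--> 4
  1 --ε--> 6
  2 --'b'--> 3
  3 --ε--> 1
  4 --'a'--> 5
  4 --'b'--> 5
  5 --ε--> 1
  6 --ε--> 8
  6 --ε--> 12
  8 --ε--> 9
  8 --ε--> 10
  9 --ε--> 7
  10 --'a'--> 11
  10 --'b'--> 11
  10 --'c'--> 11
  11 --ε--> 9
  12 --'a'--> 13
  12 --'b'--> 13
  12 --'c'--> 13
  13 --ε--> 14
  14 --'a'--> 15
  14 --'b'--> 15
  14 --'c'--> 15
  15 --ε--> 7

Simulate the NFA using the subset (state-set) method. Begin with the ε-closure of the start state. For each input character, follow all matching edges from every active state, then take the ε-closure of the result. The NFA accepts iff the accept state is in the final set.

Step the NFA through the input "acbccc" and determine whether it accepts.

initial (ε-close {0}): {0,2,4}
'a' @ 1: {1,5,6,7,8,9,10,12}  (accept∈set)
'c' @ 2: {7,9,11,13,14}  (accept∈set)
'b' @ 3: {7,15}  (accept∈set)
'c' @ 4: {}  — state set empty
rest 'cc' ignored (set empty)
final: {}; accept 7 not in set

Answer: REJECT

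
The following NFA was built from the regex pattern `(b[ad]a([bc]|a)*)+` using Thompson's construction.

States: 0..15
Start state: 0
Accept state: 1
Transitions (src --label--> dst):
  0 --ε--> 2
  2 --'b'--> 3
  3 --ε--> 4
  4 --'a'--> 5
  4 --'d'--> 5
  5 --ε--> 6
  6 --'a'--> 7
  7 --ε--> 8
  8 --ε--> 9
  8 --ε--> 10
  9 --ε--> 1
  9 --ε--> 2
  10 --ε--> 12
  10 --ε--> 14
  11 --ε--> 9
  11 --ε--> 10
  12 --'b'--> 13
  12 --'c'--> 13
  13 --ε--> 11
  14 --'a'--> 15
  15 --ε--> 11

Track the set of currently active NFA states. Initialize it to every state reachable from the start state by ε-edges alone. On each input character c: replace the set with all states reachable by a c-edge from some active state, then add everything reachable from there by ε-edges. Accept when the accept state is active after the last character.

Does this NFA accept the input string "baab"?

S₀ = ε-closure({0}) = {0,2}
'b' @ 1: {3,4}
'a' @ 2: {5,6}
'a' @ 3: {1,2,7,8,9,10,12,14}  [accepting]
'b' @ 4: {1,2,3,4,9,10,11,12,13,14}  [accepting]
after full input: {1,2,3,4,9,10,11,12,13,14}  (accept=1 in)

Answer: ACCEPT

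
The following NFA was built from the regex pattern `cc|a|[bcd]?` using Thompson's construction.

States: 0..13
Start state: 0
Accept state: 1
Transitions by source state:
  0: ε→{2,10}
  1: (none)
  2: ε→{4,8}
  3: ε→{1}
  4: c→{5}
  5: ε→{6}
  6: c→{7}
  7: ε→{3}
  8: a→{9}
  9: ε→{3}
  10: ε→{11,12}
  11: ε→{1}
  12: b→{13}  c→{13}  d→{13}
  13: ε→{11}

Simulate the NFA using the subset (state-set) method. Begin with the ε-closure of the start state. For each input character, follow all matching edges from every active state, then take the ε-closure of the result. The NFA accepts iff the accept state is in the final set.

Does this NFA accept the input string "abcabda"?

Answer: REJECT

Derivation:
start: ε-closure({0}) = {0,1,2,4,8,10,11,12}
'a' @ 1: {1,3,9}  ✓accept
'b' @ 2: {}  — no active states
rest 'cabda' ignored (set empty)
final: {}; accept 1 not in set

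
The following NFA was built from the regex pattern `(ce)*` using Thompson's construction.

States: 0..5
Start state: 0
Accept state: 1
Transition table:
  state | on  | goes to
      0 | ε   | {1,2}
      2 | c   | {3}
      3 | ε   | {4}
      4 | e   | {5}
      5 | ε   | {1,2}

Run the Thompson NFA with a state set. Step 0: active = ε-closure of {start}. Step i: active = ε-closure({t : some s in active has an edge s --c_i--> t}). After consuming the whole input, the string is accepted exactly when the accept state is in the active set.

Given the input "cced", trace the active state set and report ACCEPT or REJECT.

Answer: REJECT

Trace:
initial (ε-close {0}): {0,1,2}
'c' @ 1: {3,4}
'c' @ 2: {}  — no active states
rest 'ed' ignored (set empty)
final: {}; accept 1 not in set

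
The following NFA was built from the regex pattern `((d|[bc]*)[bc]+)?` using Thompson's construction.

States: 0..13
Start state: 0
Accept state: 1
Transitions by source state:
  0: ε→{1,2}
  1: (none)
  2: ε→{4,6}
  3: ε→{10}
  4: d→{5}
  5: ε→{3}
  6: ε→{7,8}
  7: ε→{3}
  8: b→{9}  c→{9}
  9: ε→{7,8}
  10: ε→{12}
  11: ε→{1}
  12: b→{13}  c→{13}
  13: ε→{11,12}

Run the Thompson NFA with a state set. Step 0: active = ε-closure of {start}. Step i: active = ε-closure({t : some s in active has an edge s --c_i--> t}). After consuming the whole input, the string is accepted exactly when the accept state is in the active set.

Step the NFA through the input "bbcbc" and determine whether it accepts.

Answer: ACCEPT

Trace:
initial (ε-close {0}): {0,1,2,3,4,6,7,8,10,12}
'b' @ 1: {1,3,7,8,9,10,11,12,13}  ✓accept
'b' @ 2: {1,3,7,8,9,10,11,12,13}  ✓accept
'c' @ 3: {1,3,7,8,9,10,11,12,13}  ✓accept
'b' @ 4: {1,3,7,8,9,10,11,12,13}  ✓accept
'c' @ 5: {1,3,7,8,9,10,11,12,13}  ✓accept
after full input: {1,3,7,8,9,10,11,12,13}  (accept=1 in)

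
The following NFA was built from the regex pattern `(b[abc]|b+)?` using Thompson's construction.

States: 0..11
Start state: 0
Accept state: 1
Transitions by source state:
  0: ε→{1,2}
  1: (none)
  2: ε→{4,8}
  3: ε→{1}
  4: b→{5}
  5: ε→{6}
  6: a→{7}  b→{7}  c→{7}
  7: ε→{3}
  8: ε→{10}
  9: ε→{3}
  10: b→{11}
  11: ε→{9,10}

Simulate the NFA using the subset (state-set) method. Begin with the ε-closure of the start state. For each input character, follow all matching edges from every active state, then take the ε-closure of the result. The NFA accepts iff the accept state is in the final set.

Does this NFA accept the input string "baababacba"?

Answer: REJECT

Derivation:
initial (ε-close {0}): {0,1,2,4,8,10}
'b' @ 1: {1,3,5,6,9,10,11}  (accept∈set)
'a' @ 2: {1,3,7}  (accept∈set)
'a' @ 3: {}  — state set empty
rest 'babacba' ignored (set empty)
after full input: {}  (accept=1 not in)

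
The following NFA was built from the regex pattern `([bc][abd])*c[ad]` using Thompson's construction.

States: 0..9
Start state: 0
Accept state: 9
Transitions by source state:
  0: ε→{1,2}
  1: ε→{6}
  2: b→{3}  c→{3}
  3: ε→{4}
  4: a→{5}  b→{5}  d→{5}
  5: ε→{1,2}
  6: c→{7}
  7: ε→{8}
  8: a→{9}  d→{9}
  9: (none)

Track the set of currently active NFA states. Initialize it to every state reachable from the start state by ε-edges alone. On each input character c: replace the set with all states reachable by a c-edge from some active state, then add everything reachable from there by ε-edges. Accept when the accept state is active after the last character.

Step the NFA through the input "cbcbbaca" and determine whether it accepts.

Answer: ACCEPT

Steps:
initial (ε-close {0}): {0,1,2,6}
'c' @ 1: {3,4,7,8}
'b' @ 2: {1,2,5,6}
'c' @ 3: {3,4,7,8}
'b' @ 4: {1,2,5,6}
'b' @ 5: {3,4}
'a' @ 6: {1,2,5,6}
'c' @ 7: {3,4,7,8}
'a' @ 8: {1,2,5,6,9}  (accept∈set)
final: {1,2,5,6,9}; accept 9 in set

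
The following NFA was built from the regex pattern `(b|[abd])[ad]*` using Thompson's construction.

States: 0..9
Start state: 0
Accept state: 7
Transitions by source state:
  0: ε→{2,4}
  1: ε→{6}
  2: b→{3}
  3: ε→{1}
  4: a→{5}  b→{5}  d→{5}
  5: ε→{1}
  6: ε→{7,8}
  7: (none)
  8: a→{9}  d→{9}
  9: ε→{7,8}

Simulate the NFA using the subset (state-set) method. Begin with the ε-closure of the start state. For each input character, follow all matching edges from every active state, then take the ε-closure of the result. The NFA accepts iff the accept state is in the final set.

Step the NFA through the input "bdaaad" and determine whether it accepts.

Answer: ACCEPT

Trace:
initial (ε-close {0}): {0,2,4}
'b' @ 1: {1,3,5,6,7,8}  ✓accept
'd' @ 2: {7,8,9}  ✓accept
'a' @ 3: {7,8,9}  ✓accept
'a' @ 4: {7,8,9}  ✓accept
'a' @ 5: {7,8,9}  ✓accept
'd' @ 6: {7,8,9}  ✓accept
final: {7,8,9}; accept 7 in set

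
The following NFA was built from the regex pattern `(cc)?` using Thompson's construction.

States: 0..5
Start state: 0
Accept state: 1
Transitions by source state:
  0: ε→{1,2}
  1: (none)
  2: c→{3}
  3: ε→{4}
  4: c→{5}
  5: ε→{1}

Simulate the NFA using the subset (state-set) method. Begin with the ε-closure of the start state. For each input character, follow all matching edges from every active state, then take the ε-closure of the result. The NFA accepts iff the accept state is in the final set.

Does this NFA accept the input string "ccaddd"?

start: ε-closure({0}) = {0,1,2}
'c' @ 1: {3,4}
'c' @ 2: {1,5}  ✓accept
'a' @ 3: {}  — dead — no transitions
rest 'ddd' ignored (set empty)
end set {} — state 1 not in

Answer: REJECT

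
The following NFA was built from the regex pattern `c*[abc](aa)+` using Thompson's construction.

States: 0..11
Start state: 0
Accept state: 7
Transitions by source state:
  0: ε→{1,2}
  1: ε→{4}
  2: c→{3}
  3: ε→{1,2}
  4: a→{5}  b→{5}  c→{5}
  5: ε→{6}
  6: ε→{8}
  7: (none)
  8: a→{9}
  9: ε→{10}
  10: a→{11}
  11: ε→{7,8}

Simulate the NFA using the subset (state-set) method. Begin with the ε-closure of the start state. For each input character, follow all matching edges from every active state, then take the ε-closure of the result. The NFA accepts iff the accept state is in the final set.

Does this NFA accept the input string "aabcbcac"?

Answer: REJECT

Trace:
start: ε-closure({0}) = {0,1,2,4}
'a' @ 1: {5,6,8}
'a' @ 2: {9,10}
'b' @ 3: {}  — no active states
rest 'cbcac' ignored (set empty)
after full input: {}  (accept=7 not in)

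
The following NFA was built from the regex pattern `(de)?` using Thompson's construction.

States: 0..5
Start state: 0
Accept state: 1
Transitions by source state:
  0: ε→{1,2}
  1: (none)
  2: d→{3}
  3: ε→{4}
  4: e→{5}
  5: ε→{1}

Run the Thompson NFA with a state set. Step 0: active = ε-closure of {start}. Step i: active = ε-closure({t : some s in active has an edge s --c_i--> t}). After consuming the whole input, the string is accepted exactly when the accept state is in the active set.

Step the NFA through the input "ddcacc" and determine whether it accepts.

Answer: REJECT

Steps:
S₀ = ε-closure({0}) = {0,1,2}
'd' @ 1: {3,4}
'd' @ 2: {}  — dead — no transitions
rest 'cacc' ignored (set empty)
end set {} — state 1 not in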